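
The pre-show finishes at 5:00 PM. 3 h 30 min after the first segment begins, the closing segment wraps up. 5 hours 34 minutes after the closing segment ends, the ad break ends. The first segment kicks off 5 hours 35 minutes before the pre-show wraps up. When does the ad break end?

The first segment starts at 5:00 PM − 335 min = 11:25 AM.
The closing segment ends at 11:25 AM + 210 min = 2:55 PM.
The ad break ends at 2:55 PM + 334 min = 8:29 PM.

8:29 PM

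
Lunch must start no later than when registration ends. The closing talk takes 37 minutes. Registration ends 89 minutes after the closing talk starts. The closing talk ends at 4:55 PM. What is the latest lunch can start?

The closing talk starts at 4:55 PM − 37 min = 4:18 PM.
Registration ends at 4:18 PM + 89 min = 5:47 PM.
Lunch is bounded by registration, so the latest it can start is 5:47 PM.

5:47 PM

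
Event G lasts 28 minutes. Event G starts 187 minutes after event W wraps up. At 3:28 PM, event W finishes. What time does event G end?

7:03 PM

Event G starts at 3:28 PM + 187 min = 6:35 PM.
Event G ends at 6:35 PM + 28 min = 7:03 PM.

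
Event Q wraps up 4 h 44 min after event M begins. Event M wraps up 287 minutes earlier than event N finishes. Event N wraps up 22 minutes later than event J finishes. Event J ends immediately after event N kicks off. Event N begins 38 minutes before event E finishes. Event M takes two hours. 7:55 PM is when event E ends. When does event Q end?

Event N starts at 7:55 PM − 38 min = 7:17 PM.
So event J ends at 7:17 PM.
Event N ends at 7:17 PM + 22 min = 7:39 PM.
Event M ends at 7:39 PM − 287 min = 2:52 PM.
Event M starts at 2:52 PM − 120 min = 12:52 PM.
Event Q ends at 12:52 PM + 284 min = 5:36 PM.

5:36 PM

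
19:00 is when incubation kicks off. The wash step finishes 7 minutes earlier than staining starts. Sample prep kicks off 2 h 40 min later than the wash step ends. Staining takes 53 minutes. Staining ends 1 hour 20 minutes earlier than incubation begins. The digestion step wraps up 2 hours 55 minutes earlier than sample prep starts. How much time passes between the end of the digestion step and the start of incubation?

2 hours 35 minutes

Staining ends at 19:00 − 80 min = 17:40.
Staining starts at 17:40 − 53 min = 16:47.
The wash step ends at 16:47 − 7 min = 16:40.
Sample prep starts at 16:40 + 160 min = 19:20.
The digestion step ends at 19:20 − 175 min = 16:25.
From 16:25 to 19:00 is 2 hours 35 minutes.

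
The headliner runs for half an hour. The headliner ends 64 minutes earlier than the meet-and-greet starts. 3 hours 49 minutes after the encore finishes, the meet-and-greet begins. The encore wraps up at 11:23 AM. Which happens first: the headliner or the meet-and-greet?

the headliner

The meet-and-greet starts at 11:23 AM + 229 min = 3:12 PM.
The headliner ends at 3:12 PM − 64 min = 2:08 PM.
The headliner starts at 2:08 PM − 30 min = 1:38 PM.
The headliner starts at 1:38 PM and the meet-and-greet starts at 3:12 PM, so the headliner is first.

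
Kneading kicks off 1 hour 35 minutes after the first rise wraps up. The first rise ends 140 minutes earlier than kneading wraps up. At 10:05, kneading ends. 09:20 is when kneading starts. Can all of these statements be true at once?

Yes

The first rise ends at 10:05 − 140 min = 07:45.
Kneading starts at 07:45 + 95 min = 09:20.
That matches the stated 09:20, so the schedule is consistent.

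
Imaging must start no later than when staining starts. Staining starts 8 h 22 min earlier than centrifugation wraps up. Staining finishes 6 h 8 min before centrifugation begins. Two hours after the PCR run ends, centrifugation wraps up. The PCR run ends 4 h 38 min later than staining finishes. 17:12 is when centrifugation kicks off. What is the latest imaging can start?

Staining ends at 17:12 − 368 min = 11:04.
The PCR run ends at 11:04 + 278 min = 15:42.
Centrifugation ends at 15:42 + 120 min = 17:42.
Staining starts at 17:42 − 502 min = 09:20.
Imaging is bounded by staining, so the latest it can start is 09:20.

09:20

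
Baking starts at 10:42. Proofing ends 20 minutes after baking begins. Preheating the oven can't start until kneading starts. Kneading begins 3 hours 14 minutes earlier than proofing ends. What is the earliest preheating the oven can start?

07:48

Proofing ends at 10:42 + 20 min = 11:02.
Kneading starts at 11:02 − 194 min = 07:48.
Preheating the oven is bounded by kneading, so the earliest it can start is 07:48.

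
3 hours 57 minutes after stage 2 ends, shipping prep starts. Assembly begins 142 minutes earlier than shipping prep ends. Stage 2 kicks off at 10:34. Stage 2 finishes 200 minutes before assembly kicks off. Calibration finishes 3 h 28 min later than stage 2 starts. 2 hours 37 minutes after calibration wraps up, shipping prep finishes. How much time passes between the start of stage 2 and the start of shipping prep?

4 hours 20 minutes

Calibration ends at 10:34 + 208 min = 14:02.
Shipping prep ends at 14:02 + 157 min = 16:39.
Assembly starts at 16:39 − 142 min = 14:17.
Stage 2 ends at 14:17 − 200 min = 10:57.
Shipping prep starts at 10:57 + 237 min = 14:54.
From 10:34 to 14:54 is 4 hours 20 minutes.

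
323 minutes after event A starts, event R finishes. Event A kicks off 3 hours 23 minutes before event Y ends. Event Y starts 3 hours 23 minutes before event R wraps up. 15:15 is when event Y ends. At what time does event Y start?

13:52

Event A starts at 15:15 − 203 min = 11:52.
Event R ends at 11:52 + 323 min = 17:15.
Event Y starts at 17:15 − 203 min = 13:52.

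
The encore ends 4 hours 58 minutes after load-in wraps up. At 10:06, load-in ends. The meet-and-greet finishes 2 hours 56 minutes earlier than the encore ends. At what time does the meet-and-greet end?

The encore ends at 10:06 + 298 min = 15:04.
The meet-and-greet ends at 15:04 − 176 min = 12:08.

12:08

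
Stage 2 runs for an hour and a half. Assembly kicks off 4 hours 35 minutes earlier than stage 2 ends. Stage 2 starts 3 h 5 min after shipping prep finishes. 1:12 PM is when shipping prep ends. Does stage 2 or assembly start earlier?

Stage 2 starts at 1:12 PM + 185 min = 4:17 PM.
Stage 2 ends at 4:17 PM + 90 min = 5:47 PM.
Assembly starts at 5:47 PM − 275 min = 1:12 PM.
Stage 2 starts at 4:17 PM and assembly starts at 1:12 PM, so assembly is first.

assembly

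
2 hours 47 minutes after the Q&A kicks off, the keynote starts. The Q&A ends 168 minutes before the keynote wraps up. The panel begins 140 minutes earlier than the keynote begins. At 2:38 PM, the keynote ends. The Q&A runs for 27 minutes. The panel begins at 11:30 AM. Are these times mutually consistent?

No

The Q&A ends at 2:38 PM − 168 min = 11:50 AM.
The Q&A starts at 11:50 AM − 27 min = 11:23 AM.
The keynote starts at 11:23 AM + 167 min = 2:10 PM.
The panel starts at 2:10 PM − 140 min = 11:50 AM.
But the panel is also said to start at 11:30 AM — a 20-minute conflict.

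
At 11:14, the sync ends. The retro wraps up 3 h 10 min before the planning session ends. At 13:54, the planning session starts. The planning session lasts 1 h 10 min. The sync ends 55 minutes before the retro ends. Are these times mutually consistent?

No

The planning session ends at 13:54 + 70 min = 15:04.
The retro ends at 15:04 − 190 min = 11:54.
The sync ends at 11:54 − 55 min = 10:59.
But the sync is also said to end at 11:14 — a 15-minute conflict.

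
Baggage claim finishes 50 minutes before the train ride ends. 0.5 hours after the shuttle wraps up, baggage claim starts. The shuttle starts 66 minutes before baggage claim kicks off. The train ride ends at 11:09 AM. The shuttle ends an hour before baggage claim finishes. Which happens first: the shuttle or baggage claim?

the shuttle

Baggage claim ends at 11:09 AM − 50 min = 10:19 AM.
The shuttle ends at 10:19 AM − 60 min = 9:19 AM.
Baggage claim starts at 9:19 AM + 30 min = 9:49 AM.
The shuttle starts at 9:49 AM − 66 min = 8:43 AM.
The shuttle starts at 8:43 AM and baggage claim starts at 9:49 AM, so the shuttle is first.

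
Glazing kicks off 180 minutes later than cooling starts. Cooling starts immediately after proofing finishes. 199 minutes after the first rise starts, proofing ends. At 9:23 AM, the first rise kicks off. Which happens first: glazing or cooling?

Proofing ends at 9:23 AM + 199 min = 12:42 PM.
So cooling starts at 12:42 PM.
Glazing starts at 12:42 PM + 180 min = 3:42 PM.
Glazing starts at 3:42 PM and cooling starts at 12:42 PM, so cooling is first.

cooling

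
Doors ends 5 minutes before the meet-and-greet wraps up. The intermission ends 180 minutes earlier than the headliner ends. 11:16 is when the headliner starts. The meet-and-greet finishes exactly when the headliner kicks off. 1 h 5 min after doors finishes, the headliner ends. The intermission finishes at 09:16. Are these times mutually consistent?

Yes

The meet-and-greet ends at 11:16.
Doors ends at 11:16 − 5 min = 11:11.
The headliner ends at 11:11 + 65 min = 12:16.
The intermission ends at 12:16 − 180 min = 09:16.
That matches the stated 09:16, so the schedule is consistent.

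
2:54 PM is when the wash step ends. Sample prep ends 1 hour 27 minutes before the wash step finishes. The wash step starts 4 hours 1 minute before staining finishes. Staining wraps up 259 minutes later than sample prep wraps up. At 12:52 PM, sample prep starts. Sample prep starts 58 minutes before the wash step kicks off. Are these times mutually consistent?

Sample prep ends at 2:54 PM − 87 min = 1:27 PM.
Staining ends at 1:27 PM + 259 min = 5:46 PM.
The wash step starts at 5:46 PM − 241 min = 1:45 PM.
Sample prep starts at 1:45 PM − 58 min = 12:47 PM.
But sample prep is also said to start at 12:52 PM — a 5-minute conflict.

No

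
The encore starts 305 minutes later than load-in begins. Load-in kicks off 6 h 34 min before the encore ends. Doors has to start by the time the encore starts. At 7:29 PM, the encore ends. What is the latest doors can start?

Load-in starts at 7:29 PM − 394 min = 12:55 PM.
The encore starts at 12:55 PM + 305 min = 6:00 PM.
Doors is bounded by the encore, so the latest it can start is 6:00 PM.

6:00 PM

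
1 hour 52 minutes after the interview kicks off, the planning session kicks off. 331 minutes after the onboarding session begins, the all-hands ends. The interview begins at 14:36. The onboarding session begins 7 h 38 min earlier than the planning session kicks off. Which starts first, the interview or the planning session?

The planning session starts at 14:36 + 112 min = 16:28.
The interview starts at 14:36 and the planning session starts at 16:28, so the interview is first.

the interview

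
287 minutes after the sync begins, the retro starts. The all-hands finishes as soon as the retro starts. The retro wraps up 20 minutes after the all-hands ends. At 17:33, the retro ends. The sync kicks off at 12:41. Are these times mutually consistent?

No

The retro starts at 12:41 + 287 min = 17:28.
So the all-hands ends at 17:28.
The retro ends at 17:28 + 20 min = 17:48.
But the retro is also said to end at 17:33 — a 15-minute conflict.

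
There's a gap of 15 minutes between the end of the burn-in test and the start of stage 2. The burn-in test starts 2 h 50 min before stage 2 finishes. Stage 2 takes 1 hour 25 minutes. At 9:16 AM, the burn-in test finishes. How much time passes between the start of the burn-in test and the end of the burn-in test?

70 minutes

Stage 2 starts at 9:16 AM + 15 min = 9:31 AM.
Stage 2 ends at 9:31 AM + 85 min = 10:56 AM.
The burn-in test starts at 10:56 AM − 170 min = 8:06 AM.
From 8:06 AM to 9:16 AM is 70 minutes.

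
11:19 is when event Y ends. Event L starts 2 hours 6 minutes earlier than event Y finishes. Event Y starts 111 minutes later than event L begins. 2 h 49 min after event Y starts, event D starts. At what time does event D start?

13:53

Event L starts at 11:19 − 126 min = 09:13.
Event Y starts at 09:13 + 111 min = 11:04.
Event D starts at 11:04 + 169 min = 13:53.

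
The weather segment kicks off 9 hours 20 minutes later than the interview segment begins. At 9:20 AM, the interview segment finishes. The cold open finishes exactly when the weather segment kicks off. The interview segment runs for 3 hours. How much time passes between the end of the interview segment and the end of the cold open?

6 hours 20 minutes

The interview segment starts at 9:20 AM − 180 min = 6:20 AM.
The weather segment starts at 6:20 AM + 560 min = 3:40 PM.
So the cold open ends at 3:40 PM.
From 9:20 AM to 3:40 PM is 6 hours 20 minutes.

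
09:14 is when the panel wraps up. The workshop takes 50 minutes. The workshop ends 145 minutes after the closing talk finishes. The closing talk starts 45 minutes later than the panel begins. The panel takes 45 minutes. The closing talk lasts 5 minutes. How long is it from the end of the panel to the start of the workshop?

1 h 40 min

The panel starts at 09:14 − 45 min = 08:29.
The closing talk starts at 08:29 + 45 min = 09:14.
The closing talk ends at 09:14 + 5 min = 09:19.
The workshop ends at 09:19 + 145 min = 11:44.
The workshop starts at 11:44 − 50 min = 10:54.
From 09:14 to 10:54 is 1 h 40 min.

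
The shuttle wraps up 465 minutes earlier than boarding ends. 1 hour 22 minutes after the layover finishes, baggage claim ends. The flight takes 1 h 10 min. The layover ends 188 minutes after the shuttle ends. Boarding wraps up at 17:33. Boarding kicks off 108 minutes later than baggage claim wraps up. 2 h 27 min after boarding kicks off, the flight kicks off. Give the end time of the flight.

19:43

The shuttle ends at 17:33 − 465 min = 09:48.
The layover ends at 09:48 + 188 min = 12:56.
Baggage claim ends at 12:56 + 82 min = 14:18.
Boarding starts at 14:18 + 108 min = 16:06.
The flight starts at 16:06 + 147 min = 18:33.
The flight ends at 18:33 + 70 min = 19:43.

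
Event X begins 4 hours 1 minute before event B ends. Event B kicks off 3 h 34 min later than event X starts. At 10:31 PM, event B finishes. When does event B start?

10:04 PM

Event X starts at 10:31 PM − 241 min = 6:30 PM.
Event B starts at 6:30 PM + 214 min = 10:04 PM.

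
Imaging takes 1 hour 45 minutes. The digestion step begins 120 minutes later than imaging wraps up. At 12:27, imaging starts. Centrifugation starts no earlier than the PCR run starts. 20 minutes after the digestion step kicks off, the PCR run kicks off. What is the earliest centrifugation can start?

16:32

Imaging ends at 12:27 + 105 min = 14:12.
The digestion step starts at 14:12 + 120 min = 16:12.
The PCR run starts at 16:12 + 20 min = 16:32.
Centrifugation is bounded by the PCR run, so the earliest it can start is 16:32.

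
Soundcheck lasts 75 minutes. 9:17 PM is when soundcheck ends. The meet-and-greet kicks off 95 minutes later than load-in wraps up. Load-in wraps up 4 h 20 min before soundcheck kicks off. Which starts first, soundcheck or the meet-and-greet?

the meet-and-greet

Soundcheck starts at 9:17 PM − 75 min = 8:02 PM.
Load-in ends at 8:02 PM − 260 min = 3:42 PM.
The meet-and-greet starts at 3:42 PM + 95 min = 5:17 PM.
Soundcheck starts at 8:02 PM and the meet-and-greet starts at 5:17 PM, so the meet-and-greet is first.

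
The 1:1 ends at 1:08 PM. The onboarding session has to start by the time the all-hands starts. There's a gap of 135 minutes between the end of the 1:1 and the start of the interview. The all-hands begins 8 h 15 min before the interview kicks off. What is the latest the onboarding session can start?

7:08 AM

The interview starts at 1:08 PM + 135 min = 3:23 PM.
The all-hands starts at 3:23 PM − 495 min = 7:08 AM.
The onboarding session is bounded by the all-hands, so the latest it can start is 7:08 AM.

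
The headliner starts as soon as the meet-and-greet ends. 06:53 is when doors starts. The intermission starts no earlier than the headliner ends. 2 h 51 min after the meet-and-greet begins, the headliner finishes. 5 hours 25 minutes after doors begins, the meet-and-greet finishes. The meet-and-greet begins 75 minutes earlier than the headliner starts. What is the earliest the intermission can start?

13:54

The meet-and-greet ends at 06:53 + 325 min = 12:18.
So the headliner starts at 12:18.
The meet-and-greet starts at 12:18 − 75 min = 11:03.
The headliner ends at 11:03 + 171 min = 13:54.
The intermission is bounded by the headliner, so the earliest it can start is 13:54.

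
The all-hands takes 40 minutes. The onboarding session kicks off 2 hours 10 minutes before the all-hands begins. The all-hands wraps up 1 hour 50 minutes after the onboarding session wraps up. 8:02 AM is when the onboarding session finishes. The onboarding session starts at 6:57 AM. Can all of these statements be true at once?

The all-hands ends at 8:02 AM + 110 min = 9:52 AM.
The all-hands starts at 9:52 AM − 40 min = 9:12 AM.
The onboarding session starts at 9:12 AM − 130 min = 7:02 AM.
But the onboarding session is also said to start at 6:57 AM — a 5-minute conflict.

No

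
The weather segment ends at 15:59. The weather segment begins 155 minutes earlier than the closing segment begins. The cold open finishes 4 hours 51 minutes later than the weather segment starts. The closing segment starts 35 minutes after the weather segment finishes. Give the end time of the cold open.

18:50

The closing segment starts at 15:59 + 35 min = 16:34.
The weather segment starts at 16:34 − 155 min = 13:59.
The cold open ends at 13:59 + 291 min = 18:50.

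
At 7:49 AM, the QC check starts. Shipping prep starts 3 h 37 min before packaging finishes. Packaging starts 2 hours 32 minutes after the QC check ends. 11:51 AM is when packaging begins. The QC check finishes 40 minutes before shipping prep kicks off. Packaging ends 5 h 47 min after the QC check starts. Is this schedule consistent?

Packaging ends at 7:49 AM + 347 min = 1:36 PM.
Shipping prep starts at 1:36 PM − 217 min = 9:59 AM.
The QC check ends at 9:59 AM − 40 min = 9:19 AM.
Packaging starts at 9:19 AM + 152 min = 11:51 AM.
That matches the stated 11:51 AM, so the schedule is consistent.

Yes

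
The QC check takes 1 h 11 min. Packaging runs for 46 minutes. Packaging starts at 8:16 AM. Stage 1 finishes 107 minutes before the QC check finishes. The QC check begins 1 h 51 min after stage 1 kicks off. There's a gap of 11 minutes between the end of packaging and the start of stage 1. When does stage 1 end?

10:28 AM

Packaging ends at 8:16 AM + 46 min = 9:02 AM.
Stage 1 starts at 9:02 AM + 11 min = 9:13 AM.
The QC check starts at 9:13 AM + 111 min = 11:04 AM.
The QC check ends at 11:04 AM + 71 min = 12:15 PM.
Stage 1 ends at 12:15 PM − 107 min = 10:28 AM.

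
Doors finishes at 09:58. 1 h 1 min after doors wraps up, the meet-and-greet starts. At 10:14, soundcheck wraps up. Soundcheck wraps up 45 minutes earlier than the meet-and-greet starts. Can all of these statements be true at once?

Yes

The meet-and-greet starts at 09:58 + 61 min = 10:59.
Soundcheck ends at 10:59 − 45 min = 10:14.
That matches the stated 10:14, so the schedule is consistent.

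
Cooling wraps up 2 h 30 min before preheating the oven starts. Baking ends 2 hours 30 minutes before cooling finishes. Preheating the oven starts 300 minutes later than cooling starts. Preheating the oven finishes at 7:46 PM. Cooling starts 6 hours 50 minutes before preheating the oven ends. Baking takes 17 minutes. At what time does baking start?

Cooling starts at 7:46 PM − 410 min = 12:56 PM.
Preheating the oven starts at 12:56 PM + 300 min = 5:56 PM.
Cooling ends at 5:56 PM − 150 min = 3:26 PM.
Baking ends at 3:26 PM − 150 min = 12:56 PM.
Baking starts at 12:56 PM − 17 min = 12:39 PM.

12:39 PM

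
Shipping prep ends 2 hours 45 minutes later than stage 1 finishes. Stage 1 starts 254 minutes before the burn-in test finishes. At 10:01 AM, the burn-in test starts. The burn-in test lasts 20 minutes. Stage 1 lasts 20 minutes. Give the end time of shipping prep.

The burn-in test ends at 10:01 AM + 20 min = 10:21 AM.
Stage 1 starts at 10:21 AM − 254 min = 6:07 AM.
Stage 1 ends at 6:07 AM + 20 min = 6:27 AM.
Shipping prep ends at 6:27 AM + 165 min = 9:12 AM.

9:12 AM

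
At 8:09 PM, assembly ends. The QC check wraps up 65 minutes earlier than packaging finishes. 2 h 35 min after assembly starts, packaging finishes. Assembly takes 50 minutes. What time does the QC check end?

Assembly starts at 8:09 PM − 50 min = 7:19 PM.
Packaging ends at 7:19 PM + 155 min = 9:54 PM.
The QC check ends at 9:54 PM − 65 min = 8:49 PM.

8:49 PM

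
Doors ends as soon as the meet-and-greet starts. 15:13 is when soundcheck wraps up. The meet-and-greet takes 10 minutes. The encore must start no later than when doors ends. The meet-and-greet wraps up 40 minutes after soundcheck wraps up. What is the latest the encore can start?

15:43

The meet-and-greet ends at 15:13 + 40 min = 15:53.
The meet-and-greet starts at 15:53 − 10 min = 15:43.
So doors ends at 15:43.
The encore is bounded by doors, so the latest it can start is 15:43.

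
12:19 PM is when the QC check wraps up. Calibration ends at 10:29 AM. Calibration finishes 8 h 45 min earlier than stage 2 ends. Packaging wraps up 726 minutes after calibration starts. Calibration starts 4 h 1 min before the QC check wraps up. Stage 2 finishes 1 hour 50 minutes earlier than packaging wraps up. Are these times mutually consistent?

No

Calibration starts at 12:19 PM − 241 min = 8:18 AM.
Packaging ends at 8:18 AM + 726 min = 8:24 PM.
Stage 2 ends at 8:24 PM − 110 min = 6:34 PM.
Calibration ends at 6:34 PM − 525 min = 9:49 AM.
But calibration is also said to end at 10:29 AM — a 40-minute conflict.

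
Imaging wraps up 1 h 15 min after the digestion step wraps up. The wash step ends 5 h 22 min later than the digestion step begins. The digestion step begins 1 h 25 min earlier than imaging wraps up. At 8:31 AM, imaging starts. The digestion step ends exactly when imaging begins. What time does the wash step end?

The digestion step ends at 8:31 AM.
Imaging ends at 8:31 AM + 75 min = 9:46 AM.
The digestion step starts at 9:46 AM − 85 min = 8:21 AM.
The wash step ends at 8:21 AM + 322 min = 1:43 PM.

1:43 PM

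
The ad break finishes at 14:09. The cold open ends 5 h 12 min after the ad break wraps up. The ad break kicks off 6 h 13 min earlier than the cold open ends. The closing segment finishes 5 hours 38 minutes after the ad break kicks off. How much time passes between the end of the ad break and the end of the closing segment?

The cold open ends at 14:09 + 312 min = 19:21.
The ad break starts at 19:21 − 373 min = 13:08.
The closing segment ends at 13:08 + 338 min = 18:46.
From 14:09 to 18:46 is 277 minutes.

277 minutes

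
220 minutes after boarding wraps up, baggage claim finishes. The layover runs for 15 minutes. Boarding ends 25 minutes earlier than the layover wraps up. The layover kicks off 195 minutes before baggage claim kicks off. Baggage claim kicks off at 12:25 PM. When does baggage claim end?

12:40 PM

The layover starts at 12:25 PM − 195 min = 9:10 AM.
The layover ends at 9:10 AM + 15 min = 9:25 AM.
Boarding ends at 9:25 AM − 25 min = 9:00 AM.
Baggage claim ends at 9:00 AM + 220 min = 12:40 PM.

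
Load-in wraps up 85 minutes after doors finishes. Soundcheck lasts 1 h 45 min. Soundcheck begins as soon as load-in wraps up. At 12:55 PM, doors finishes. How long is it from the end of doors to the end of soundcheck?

Load-in ends at 12:55 PM + 85 min = 2:20 PM.
So soundcheck starts at 2:20 PM.
Soundcheck ends at 2:20 PM + 105 min = 4:05 PM.
From 12:55 PM to 4:05 PM is 190 minutes.

190 minutes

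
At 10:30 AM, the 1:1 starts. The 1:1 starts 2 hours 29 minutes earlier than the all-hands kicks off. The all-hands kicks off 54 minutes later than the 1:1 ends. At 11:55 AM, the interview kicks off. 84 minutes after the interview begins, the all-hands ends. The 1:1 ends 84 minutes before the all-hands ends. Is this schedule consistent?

No

The all-hands ends at 11:55 AM + 84 min = 1:19 PM.
The 1:1 ends at 1:19 PM − 84 min = 11:55 AM.
The all-hands starts at 11:55 AM + 54 min = 12:49 PM.
The 1:1 starts at 12:49 PM − 149 min = 10:20 AM.
But the 1:1 is also said to start at 10:30 AM — a 10-minute conflict.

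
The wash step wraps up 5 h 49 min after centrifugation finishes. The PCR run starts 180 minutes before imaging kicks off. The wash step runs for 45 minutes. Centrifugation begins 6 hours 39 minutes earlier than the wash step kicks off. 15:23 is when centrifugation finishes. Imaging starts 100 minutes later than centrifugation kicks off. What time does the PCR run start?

The wash step ends at 15:23 + 349 min = 21:12.
The wash step starts at 21:12 − 45 min = 20:27.
Centrifugation starts at 20:27 − 399 min = 13:48.
Imaging starts at 13:48 + 100 min = 15:28.
The PCR run starts at 15:28 − 180 min = 12:28.

12:28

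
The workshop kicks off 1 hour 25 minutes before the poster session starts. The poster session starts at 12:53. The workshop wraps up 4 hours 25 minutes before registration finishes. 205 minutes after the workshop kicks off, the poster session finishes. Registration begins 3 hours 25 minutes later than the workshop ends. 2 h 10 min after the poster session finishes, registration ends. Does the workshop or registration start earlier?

The workshop starts at 12:53 − 85 min = 11:28.
The poster session ends at 11:28 + 205 min = 14:53.
Registration ends at 14:53 + 130 min = 17:03.
The workshop ends at 17:03 − 265 min = 12:38.
Registration starts at 12:38 + 205 min = 16:03.
The workshop starts at 11:28 and registration starts at 16:03, so the workshop is first.

the workshop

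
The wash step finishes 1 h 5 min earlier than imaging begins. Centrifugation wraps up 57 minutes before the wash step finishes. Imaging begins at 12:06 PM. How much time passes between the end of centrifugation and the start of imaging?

122 minutes

The wash step ends at 12:06 PM − 65 min = 11:01 AM.
Centrifugation ends at 11:01 AM − 57 min = 10:04 AM.
From 10:04 AM to 12:06 PM is 122 minutes.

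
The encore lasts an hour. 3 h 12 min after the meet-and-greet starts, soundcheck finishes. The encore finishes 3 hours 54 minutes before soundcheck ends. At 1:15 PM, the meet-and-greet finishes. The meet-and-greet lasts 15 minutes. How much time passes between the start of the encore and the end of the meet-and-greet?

117 minutes

The meet-and-greet starts at 1:15 PM − 15 min = 1:00 PM.
Soundcheck ends at 1:00 PM + 192 min = 4:12 PM.
The encore ends at 4:12 PM − 234 min = 12:18 PM.
The encore starts at 12:18 PM − 60 min = 11:18 AM.
From 11:18 AM to 1:15 PM is 117 minutes.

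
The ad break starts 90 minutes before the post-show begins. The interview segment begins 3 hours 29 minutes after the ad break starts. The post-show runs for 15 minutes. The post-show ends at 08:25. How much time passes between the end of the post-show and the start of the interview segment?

The post-show starts at 08:25 − 15 min = 08:10.
The ad break starts at 08:10 − 90 min = 06:40.
The interview segment starts at 06:40 + 209 min = 10:09.
From 08:25 to 10:09 is 1 hour 44 minutes.

1 hour 44 minutes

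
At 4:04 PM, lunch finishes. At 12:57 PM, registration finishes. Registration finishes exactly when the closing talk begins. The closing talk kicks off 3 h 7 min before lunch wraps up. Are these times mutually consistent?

Yes

The closing talk starts at 4:04 PM − 187 min = 12:57 PM.
So registration ends at 12:57 PM.
That matches the stated 12:57 PM, so the schedule is consistent.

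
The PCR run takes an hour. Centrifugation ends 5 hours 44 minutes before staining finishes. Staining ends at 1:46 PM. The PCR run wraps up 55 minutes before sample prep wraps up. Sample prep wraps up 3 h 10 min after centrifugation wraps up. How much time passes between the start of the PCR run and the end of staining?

Centrifugation ends at 1:46 PM − 344 min = 8:02 AM.
Sample prep ends at 8:02 AM + 190 min = 11:12 AM.
The PCR run ends at 11:12 AM − 55 min = 10:17 AM.
The PCR run starts at 10:17 AM − 60 min = 9:17 AM.
From 9:17 AM to 1:46 PM is 4 hours 29 minutes.

4 hours 29 minutes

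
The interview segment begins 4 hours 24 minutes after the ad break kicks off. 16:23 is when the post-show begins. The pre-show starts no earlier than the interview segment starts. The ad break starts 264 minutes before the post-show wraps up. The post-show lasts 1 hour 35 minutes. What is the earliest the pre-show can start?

The post-show ends at 16:23 + 95 min = 17:58.
The ad break starts at 17:58 − 264 min = 13:34.
The interview segment starts at 13:34 + 264 min = 17:58.
The pre-show is bounded by the interview segment, so the earliest it can start is 17:58.

17:58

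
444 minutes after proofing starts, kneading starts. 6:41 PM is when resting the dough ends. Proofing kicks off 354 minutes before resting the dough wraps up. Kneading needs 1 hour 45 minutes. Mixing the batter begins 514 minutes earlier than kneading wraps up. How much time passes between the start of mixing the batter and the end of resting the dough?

5 hours 19 minutes

Proofing starts at 6:41 PM − 354 min = 12:47 PM.
Kneading starts at 12:47 PM + 444 min = 8:11 PM.
Kneading ends at 8:11 PM + 105 min = 9:56 PM.
Mixing the batter starts at 9:56 PM − 514 min = 1:22 PM.
From 1:22 PM to 6:41 PM is 5 hours 19 minutes.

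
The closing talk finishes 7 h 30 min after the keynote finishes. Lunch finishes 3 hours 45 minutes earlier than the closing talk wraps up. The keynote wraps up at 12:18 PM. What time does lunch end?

The closing talk ends at 12:18 PM + 450 min = 7:48 PM.
Lunch ends at 7:48 PM − 225 min = 4:03 PM.

4:03 PM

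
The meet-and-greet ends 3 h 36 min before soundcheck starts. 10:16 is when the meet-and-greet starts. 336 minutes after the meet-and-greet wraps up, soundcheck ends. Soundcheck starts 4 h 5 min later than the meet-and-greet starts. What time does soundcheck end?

Soundcheck starts at 10:16 + 245 min = 14:21.
The meet-and-greet ends at 14:21 − 216 min = 10:45.
Soundcheck ends at 10:45 + 336 min = 16:21.

16:21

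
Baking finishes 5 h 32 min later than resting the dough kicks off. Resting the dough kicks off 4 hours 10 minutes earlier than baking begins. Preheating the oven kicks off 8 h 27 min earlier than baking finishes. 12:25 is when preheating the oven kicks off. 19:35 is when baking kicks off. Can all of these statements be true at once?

Resting the dough starts at 19:35 − 250 min = 15:25.
Baking ends at 15:25 + 332 min = 20:57.
Preheating the oven starts at 20:57 − 507 min = 12:30.
But preheating the oven is also said to start at 12:25 — a 5-minute conflict.

No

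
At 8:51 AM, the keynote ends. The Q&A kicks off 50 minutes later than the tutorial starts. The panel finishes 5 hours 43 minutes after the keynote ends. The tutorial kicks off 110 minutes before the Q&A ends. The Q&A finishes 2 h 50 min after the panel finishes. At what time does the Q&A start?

4:24 PM

The panel ends at 8:51 AM + 343 min = 2:34 PM.
The Q&A ends at 2:34 PM + 170 min = 5:24 PM.
The tutorial starts at 5:24 PM − 110 min = 3:34 PM.
The Q&A starts at 3:34 PM + 50 min = 4:24 PM.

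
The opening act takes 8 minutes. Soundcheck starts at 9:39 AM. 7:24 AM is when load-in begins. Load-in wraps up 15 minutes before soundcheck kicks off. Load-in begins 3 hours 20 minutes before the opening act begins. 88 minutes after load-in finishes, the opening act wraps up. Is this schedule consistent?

Load-in ends at 9:39 AM − 15 min = 9:24 AM.
The opening act ends at 9:24 AM + 88 min = 10:52 AM.
The opening act starts at 10:52 AM − 8 min = 10:44 AM.
Load-in starts at 10:44 AM − 200 min = 7:24 AM.
That matches the stated 7:24 AM, so the schedule is consistent.

Yes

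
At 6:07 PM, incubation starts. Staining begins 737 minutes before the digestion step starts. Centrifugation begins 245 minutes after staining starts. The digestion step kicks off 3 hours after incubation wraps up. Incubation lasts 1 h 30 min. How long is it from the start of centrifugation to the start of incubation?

Incubation ends at 6:07 PM + 90 min = 7:37 PM.
The digestion step starts at 7:37 PM + 180 min = 10:37 PM.
Staining starts at 10:37 PM − 737 min = 10:20 AM.
Centrifugation starts at 10:20 AM + 245 min = 2:25 PM.
From 2:25 PM to 6:07 PM is 3 hours 42 minutes.

3 hours 42 minutes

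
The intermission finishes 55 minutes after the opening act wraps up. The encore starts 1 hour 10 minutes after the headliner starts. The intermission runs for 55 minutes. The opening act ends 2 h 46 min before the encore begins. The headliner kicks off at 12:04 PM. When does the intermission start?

The encore starts at 12:04 PM + 70 min = 1:14 PM.
The opening act ends at 1:14 PM − 166 min = 10:28 AM.
The intermission ends at 10:28 AM + 55 min = 11:23 AM.
The intermission starts at 11:23 AM − 55 min = 10:28 AM.

10:28 AM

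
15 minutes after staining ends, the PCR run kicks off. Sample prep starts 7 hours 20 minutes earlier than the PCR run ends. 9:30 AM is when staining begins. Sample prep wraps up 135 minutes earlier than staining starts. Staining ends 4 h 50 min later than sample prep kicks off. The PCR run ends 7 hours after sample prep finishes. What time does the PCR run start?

12:00 PM

Sample prep ends at 9:30 AM − 135 min = 7:15 AM.
The PCR run ends at 7:15 AM + 420 min = 2:15 PM.
Sample prep starts at 2:15 PM − 440 min = 6:55 AM.
Staining ends at 6:55 AM + 290 min = 11:45 AM.
The PCR run starts at 11:45 AM + 15 min = 12:00 PM.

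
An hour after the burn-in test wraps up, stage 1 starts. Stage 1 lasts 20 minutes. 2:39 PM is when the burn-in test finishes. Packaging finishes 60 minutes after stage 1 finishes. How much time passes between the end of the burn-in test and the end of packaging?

140 minutes

Stage 1 starts at 2:39 PM + 60 min = 3:39 PM.
Stage 1 ends at 3:39 PM + 20 min = 3:59 PM.
Packaging ends at 3:59 PM + 60 min = 4:59 PM.
From 2:39 PM to 4:59 PM is 140 minutes.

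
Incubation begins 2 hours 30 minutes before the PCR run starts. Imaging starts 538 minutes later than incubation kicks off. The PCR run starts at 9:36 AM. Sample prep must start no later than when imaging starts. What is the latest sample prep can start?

4:04 PM

Incubation starts at 9:36 AM − 150 min = 7:06 AM.
Imaging starts at 7:06 AM + 538 min = 4:04 PM.
Sample prep is bounded by imaging, so the latest it can start is 4:04 PM.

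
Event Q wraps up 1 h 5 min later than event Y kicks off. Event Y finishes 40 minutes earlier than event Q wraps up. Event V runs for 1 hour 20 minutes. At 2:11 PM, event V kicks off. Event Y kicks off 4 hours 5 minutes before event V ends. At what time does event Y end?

Event V ends at 2:11 PM + 80 min = 3:31 PM.
Event Y starts at 3:31 PM − 245 min = 11:26 AM.
Event Q ends at 11:26 AM + 65 min = 12:31 PM.
Event Y ends at 12:31 PM − 40 min = 11:51 AM.

11:51 AM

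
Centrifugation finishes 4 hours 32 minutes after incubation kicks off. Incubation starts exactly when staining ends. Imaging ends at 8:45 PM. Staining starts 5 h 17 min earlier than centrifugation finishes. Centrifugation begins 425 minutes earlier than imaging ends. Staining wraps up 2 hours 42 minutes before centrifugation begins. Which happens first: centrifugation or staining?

staining

Centrifugation starts at 8:45 PM − 425 min = 1:40 PM.
Staining ends at 1:40 PM − 162 min = 10:58 AM.
So incubation starts at 10:58 AM.
Centrifugation ends at 10:58 AM + 272 min = 3:30 PM.
Staining starts at 3:30 PM − 317 min = 10:13 AM.
Centrifugation starts at 1:40 PM and staining starts at 10:13 AM, so staining is first.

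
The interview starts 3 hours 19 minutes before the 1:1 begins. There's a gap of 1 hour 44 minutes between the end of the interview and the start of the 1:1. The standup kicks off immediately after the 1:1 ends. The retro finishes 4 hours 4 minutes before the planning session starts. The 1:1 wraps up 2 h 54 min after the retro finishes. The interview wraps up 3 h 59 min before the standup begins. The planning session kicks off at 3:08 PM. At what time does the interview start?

8:24 AM

The retro ends at 3:08 PM − 244 min = 11:04 AM.
The 1:1 ends at 11:04 AM + 174 min = 1:58 PM.
So the standup starts at 1:58 PM.
The interview ends at 1:58 PM − 239 min = 9:59 AM.
The 1:1 starts at 9:59 AM + 104 min = 11:43 AM.
The interview starts at 11:43 AM − 199 min = 8:24 AM.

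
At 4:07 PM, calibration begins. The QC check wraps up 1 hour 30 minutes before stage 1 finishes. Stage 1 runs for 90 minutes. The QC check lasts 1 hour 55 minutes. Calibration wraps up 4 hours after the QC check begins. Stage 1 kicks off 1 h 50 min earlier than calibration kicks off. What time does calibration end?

4:22 PM

Stage 1 starts at 4:07 PM − 110 min = 2:17 PM.
Stage 1 ends at 2:17 PM + 90 min = 3:47 PM.
The QC check ends at 3:47 PM − 90 min = 2:17 PM.
The QC check starts at 2:17 PM − 115 min = 12:22 PM.
Calibration ends at 12:22 PM + 240 min = 4:22 PM.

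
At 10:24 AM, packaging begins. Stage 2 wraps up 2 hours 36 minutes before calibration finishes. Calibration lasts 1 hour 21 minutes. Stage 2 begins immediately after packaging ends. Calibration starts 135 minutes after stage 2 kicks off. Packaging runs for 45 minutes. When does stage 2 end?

12:09 PM

Packaging ends at 10:24 AM + 45 min = 11:09 AM.
So stage 2 starts at 11:09 AM.
Calibration starts at 11:09 AM + 135 min = 1:24 PM.
Calibration ends at 1:24 PM + 81 min = 2:45 PM.
Stage 2 ends at 2:45 PM − 156 min = 12:09 PM.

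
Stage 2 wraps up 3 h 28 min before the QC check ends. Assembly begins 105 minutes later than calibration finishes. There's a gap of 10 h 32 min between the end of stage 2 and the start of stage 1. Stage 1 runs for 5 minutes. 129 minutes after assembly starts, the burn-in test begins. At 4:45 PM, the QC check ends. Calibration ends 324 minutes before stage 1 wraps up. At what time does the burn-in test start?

Stage 2 ends at 4:45 PM − 208 min = 1:17 PM.
Stage 1 starts at 1:17 PM + 632 min = 11:49 PM.
Stage 1 ends at 11:49 PM + 5 min = 11:54 PM.
Calibration ends at 11:54 PM − 324 min = 6:30 PM.
Assembly starts at 6:30 PM + 105 min = 8:15 PM.
The burn-in test starts at 8:15 PM + 129 min = 10:24 PM.

10:24 PM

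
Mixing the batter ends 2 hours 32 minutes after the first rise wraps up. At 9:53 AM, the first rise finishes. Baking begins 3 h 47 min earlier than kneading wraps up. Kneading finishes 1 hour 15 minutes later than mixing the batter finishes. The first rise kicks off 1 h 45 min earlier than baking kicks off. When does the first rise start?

8:08 AM

Mixing the batter ends at 9:53 AM + 152 min = 12:25 PM.
Kneading ends at 12:25 PM + 75 min = 1:40 PM.
Baking starts at 1:40 PM − 227 min = 9:53 AM.
The first rise starts at 9:53 AM − 105 min = 8:08 AM.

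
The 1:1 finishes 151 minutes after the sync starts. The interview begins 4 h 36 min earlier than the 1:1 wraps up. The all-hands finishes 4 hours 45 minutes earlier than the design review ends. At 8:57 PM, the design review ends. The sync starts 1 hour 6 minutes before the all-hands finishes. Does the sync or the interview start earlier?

The all-hands ends at 8:57 PM − 285 min = 4:12 PM.
The sync starts at 4:12 PM − 66 min = 3:06 PM.
The 1:1 ends at 3:06 PM + 151 min = 5:37 PM.
The interview starts at 5:37 PM − 276 min = 1:01 PM.
The sync starts at 3:06 PM and the interview starts at 1:01 PM, so the interview is first.

the interview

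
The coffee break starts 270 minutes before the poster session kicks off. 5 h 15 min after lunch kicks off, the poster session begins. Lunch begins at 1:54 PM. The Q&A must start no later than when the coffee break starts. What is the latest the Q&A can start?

The poster session starts at 1:54 PM + 315 min = 7:09 PM.
The coffee break starts at 7:09 PM − 270 min = 2:39 PM.
The Q&A is bounded by the coffee break, so the latest it can start is 2:39 PM.

2:39 PM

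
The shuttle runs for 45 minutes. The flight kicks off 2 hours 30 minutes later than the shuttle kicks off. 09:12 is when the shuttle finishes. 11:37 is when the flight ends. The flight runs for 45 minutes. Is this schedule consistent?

The shuttle starts at 09:12 − 45 min = 08:27.
The flight starts at 08:27 + 150 min = 10:57.
The flight ends at 10:57 + 45 min = 11:42.
But the flight is also said to end at 11:37 — a 5-minute conflict.

No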